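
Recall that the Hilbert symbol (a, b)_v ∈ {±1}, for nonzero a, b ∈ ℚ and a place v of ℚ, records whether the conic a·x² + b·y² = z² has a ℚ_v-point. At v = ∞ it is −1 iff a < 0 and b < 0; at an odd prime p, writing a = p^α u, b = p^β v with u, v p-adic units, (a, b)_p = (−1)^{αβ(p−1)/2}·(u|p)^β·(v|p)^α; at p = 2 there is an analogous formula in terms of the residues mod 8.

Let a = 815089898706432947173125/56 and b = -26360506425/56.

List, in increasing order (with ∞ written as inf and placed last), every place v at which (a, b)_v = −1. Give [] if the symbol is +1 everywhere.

[2, 23]

(a, b) ≡ (16422, -798) mod (ℚ^×)²; places V = {2, 3, 5, 7, 11, 17, 19, 23, ∞}.
(a,b)_19: α=2, u≡16; β=1, v≡8 (mod 19); (16|19)=+1, (8|19)=-1; sign (−1)^0·+1^1·-1^2 = +1.
(a,b)_5: α=4, u≡2; β=2, v≡3 (mod 5); (2|5)=-1, (3|5)=-1; sign (−1)^0·-1^2·-1^4 = +1.
(a,b)_17: α=5, u≡5; β=2, v≡16 (mod 17); (5|17)=-1, (16|17)=+1; sign (−1)^0·-1^2·+1^5 = +1.
(a,b)_23: α=5, u≡6; β=2, v≡17 (mod 23); (6|23)=+1, (17|23)=-1; sign (−1)^0·+1^2·-1^5 = -1.
(a,b)_2: α=-3, β=-3; u≡3, v≡1 (mod 8); ε(u)ε(v)=1·0, αω(v)=-3·0, βω(u)=-3·1; sum ≡ 1  ⇒  -1.
(a,b)_11: α=4, u≡2; β=2, v≡4 (mod 11); (2|11)=-1, (4|11)=+1; sign (−1)^0·-1^2·+1^4 = +1.
(a,b)_3: α=3, u≡2; β=1, v≡1 (mod 3); (2|3)=-1, (1|3)=+1; sign (−1)^1·-1^1·+1^3 = +1.
(a,b)_7: α=-1, u≡4; β=-1, v≡6 (mod 7); (4|7)=+1, (6|7)=-1; sign (−1)^1·+1^-1·-1^-1 = +1.
(a,b)_∞: sgn(16422)=+, sgn(-798)=−, so +1.
Ram(16422, -798) = {2, 23}; no ℚ_2-point on the conic.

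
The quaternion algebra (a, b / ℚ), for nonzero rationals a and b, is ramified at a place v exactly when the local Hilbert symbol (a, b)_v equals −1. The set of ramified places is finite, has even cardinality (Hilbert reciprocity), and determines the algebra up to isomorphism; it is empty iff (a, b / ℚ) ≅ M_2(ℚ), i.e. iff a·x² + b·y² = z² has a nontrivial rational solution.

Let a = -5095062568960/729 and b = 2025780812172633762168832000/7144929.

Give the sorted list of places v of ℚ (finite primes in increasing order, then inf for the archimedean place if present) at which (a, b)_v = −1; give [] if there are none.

(a, b) ≡ (-146965, 15295) mod (ℚ^×)²; places V = {2, 3, 5, 7, 11, 13, 17, 19, 23, ∞}.
(a,b)_∞: sgn(-146965)=−, sgn(15295)=+, so +1.
(a,b)_19: α=1, u≡7; β=3, v≡7 (mod 19); (7|19)=+1, (7|19)=+1; sign (−1)^1·+1^3·+1^1 = -1.
(a,b)_13: α=1, u≡5; β=2, v≡7 (mod 13); (5|13)=-1, (7|13)=-1; sign (−1)^0·-1^2·-1^1 = -1.
(a,b)_17: α=1, u≡9; β=2, v≡10 (mod 17); (9|17)=+1, (10|17)=-1; sign (−1)^0·+1^2·-1^1 = -1.
(a,b)_11: α=0, u≡7; β=-2, v≡3 (mod 11); (7|11)=-1, (3|11)=+1; sign (−1)^0·-1^-2·+1^0 = +1.
(a,b)_3: α=-6, u≡2; β=-10, v≡1 (mod 3); (2|3)=-1, (1|3)=+1; sign (−1)^0·-1^-10·+1^-6 = +1.
(a,b)_7: α=1, u≡5; β=1, v≡1 (mod 7); (5|7)=-1, (1|7)=+1; sign (−1)^1·-1^1·+1^1 = +1.
(a,b)_23: α=2, u≡10; β=5, v≡21 (mod 23); (10|23)=-1, (21|23)=-1; sign (−1)^0·-1^5·-1^2 = -1.
(a,b)_5: α=1, u≡2; β=3, v≡4 (mod 5); (2|5)=-1, (4|5)=+1; sign (−1)^0·-1^3·+1^1 = -1.
(a,b)_2: α=16, β=30; u≡3, v≡7 (mod 8); ε(u)ε(v)=1·1, αω(v)=16·0, βω(u)=30·1; sum ≡ 1  ⇒  -1.
Ram(-146965, 15295) = {2, 5, 13, 17, 19, 23}; no ℚ_2-point on the conic.

[2, 5, 13, 17, 19, 23]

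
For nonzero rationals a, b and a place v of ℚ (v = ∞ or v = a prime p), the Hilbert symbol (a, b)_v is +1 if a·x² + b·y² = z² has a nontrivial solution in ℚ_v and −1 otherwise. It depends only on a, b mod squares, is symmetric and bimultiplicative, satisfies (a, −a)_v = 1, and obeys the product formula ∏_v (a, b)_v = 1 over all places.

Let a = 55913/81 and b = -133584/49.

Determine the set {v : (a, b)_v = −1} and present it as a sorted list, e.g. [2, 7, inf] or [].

Mod squares: a ≡ 55913, b ≡ -69. Check v ∈ {∞, 2, 3, 7, 11, 13, 17, 23}.
v=23: a=23^1·(≡9), b=23^1·(≡19) mod 23; (9|23)=+1, (19|23)=-1; (−1)^{1·1·11}·(+1)^1·(-1)^1 = +1.
v=2: v_2(a)=0, v_2(b)=4; units ≡ 1, 3 (mod 8); ε·ε+αω+βω = 0·1+0·1+4·0 ≡ 0  ⇒  (a,b)_2 = +1.
v=11: a=11^1·(≡3), b=11^2·(≡8) mod 11; (3|11)=+1, (8|11)=-1; (−1)^{1·2·5}·(+1)^2·(-1)^1 = -1.
v=13: a=13^1·(≡8), b=13^0·(≡3) mod 13; (8|13)=-1, (3|13)=+1; (−1)^{1·0·6}·(-1)^0·(+1)^1 = +1.
v=7: a=7^0·(≡1), b=7^-2·(≡4) mod 7; (1|7)=+1, (4|7)=+1; (−1)^{0·-2·3}·(+1)^-2·(+1)^0 = +1.
v=3: a=3^-4·(≡2), b=3^1·(≡1) mod 3; (2|3)=-1, (1|3)=+1; (−1)^{-4·1·1}·(-1)^1·(+1)^-4 = -1.
v=∞: 55913 > 0 and -69 < 0  ⇒  (a,b)_∞ = +1.
v=17: a=17^1·(≡15), b=17^0·(≡16) mod 17; (15|17)=+1, (16|17)=+1; (−1)^{1·0·8}·(+1)^0·(+1)^1 = +1.
|Ram(55913, -69)| = 2, even; anisotropic at {3, 11}.

[3, 11]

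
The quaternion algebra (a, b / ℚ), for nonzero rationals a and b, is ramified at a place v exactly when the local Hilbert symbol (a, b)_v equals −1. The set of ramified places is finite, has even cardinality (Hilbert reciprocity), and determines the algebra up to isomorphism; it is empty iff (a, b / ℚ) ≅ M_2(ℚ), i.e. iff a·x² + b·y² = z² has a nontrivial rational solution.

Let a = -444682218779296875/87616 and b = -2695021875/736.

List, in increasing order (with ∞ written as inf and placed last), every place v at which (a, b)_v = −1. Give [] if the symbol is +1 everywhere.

[2, 5, 23, inf]

(a, b) ≡ (-3, -1610) mod (ℚ^×)²; places V = {2, 3, 5, 7, 13, 23, 37, ∞}.
(a,b)_3: α=13, u≡2; β=6, v≡1 (mod 3); (2|3)=-1, (1|3)=+1; sign (−1)^0·-1^6·+1^13 = +1.
(a,b)_7: α=0, u≡2; β=1, v≡4 (mod 7); (2|7)=+1, (4|7)=+1; sign (−1)^0·+1^1·+1^0 = +1.
(a,b)_∞: sgn(-3)=−, sgn(-1610)=−, so -1.
(a,b)_37: α=-2, u≡26; β=0, v≡19 (mod 37); (26|37)=+1, (19|37)=-1; sign (−1)^0·+1^0·-1^-2 = +1.
(a,b)_2: α=-6, β=-5; u≡5, v≡3 (mod 8); ε(u)ε(v)=0·1, αω(v)=-6·1, βω(u)=-5·1; sum ≡ 1  ⇒  -1.
(a,b)_23: α=0, u≡22; β=-1, v≡15 (mod 23); (22|23)=-1, (15|23)=-1; sign (−1)^0·-1^-1·-1^0 = -1.
(a,b)_5: α=10, u≡2; β=5, v≡3 (mod 5); (2|5)=-1, (3|5)=-1; sign (−1)^0·-1^5·-1^10 = -1.
(a,b)_13: α=4, u≡9; β=2, v≡7 (mod 13); (9|13)=+1, (7|13)=-1; sign (−1)^0·+1^2·-1^4 = +1.
|Ram(-3, -1610)| = 4, even; anisotropic at {2, 5, 23, ∞}.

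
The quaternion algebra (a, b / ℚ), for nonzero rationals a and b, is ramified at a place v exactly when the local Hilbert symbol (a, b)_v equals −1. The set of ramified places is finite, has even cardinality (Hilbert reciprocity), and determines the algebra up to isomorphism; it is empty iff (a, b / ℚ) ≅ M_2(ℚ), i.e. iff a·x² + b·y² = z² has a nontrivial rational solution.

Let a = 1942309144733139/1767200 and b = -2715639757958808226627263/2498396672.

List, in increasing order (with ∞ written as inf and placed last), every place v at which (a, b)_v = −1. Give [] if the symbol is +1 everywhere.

[2, 31, 41, 43]

(a, b) ≡ (765142, -958334) mod (ℚ^×)²; places V = {2, 3, 5, 7, 13, 29, 31, 37, 41, 43, 47, ∞}.
(a,b)_7: α=3, u≡4; β=4, v≡2 (mod 7); (4|7)=+1, (2|7)=+1; sign (−1)^0·+1^4·+1^3 = +1.
(a,b)_41: α=1, u≡6; β=1, v≡23 (mod 41); (6|41)=-1, (23|41)=+1; sign (−1)^0·-1^1·+1^1 = -1.
(a,b)_31: α=1, u≡15; β=1, v≡23 (mod 31); (15|31)=-1, (23|31)=-1; sign (−1)^1·-1^1·-1^1 = -1.
(a,b)_2: α=-5, β=-9; u≡3, v≡1 (mod 8); ε(u)ε(v)=1·0, αω(v)=-5·0, βω(u)=-9·1; sum ≡ 1  ⇒  -1.
(a,b)_47: α=-2, u≡38; β=-4, v≡5 (mod 47); (38|47)=-1, (5|47)=-1; sign (−1)^0·-1^-4·-1^-2 = +1.
(a,b)_37: α=0, u≡8; β=2, v≡30 (mod 37); (8|37)=-1, (30|37)=+1; sign (−1)^0·-1^2·+1^0 = +1.
(a,b)_43: α=1, u≡38; β=2, v≡5 (mod 43); (38|43)=+1, (5|43)=-1; sign (−1)^0·+1^2·-1^1 = -1.
(a,b)_∞: sgn(765142)=+, sgn(-958334)=−, so +1.
(a,b)_3: α=6, u≡1; β=8, v≡1 (mod 3); (1|3)=+1, (1|3)=+1; sign (−1)^0·+1^8·+1^6 = +1.
(a,b)_5: α=-2, u≡3; β=0, v≡1 (mod 5); (3|5)=-1, (1|5)=+1; sign (−1)^0·-1^0·+1^-2 = +1.
(a,b)_13: α=2, u≡1; β=3, v≡6 (mod 13); (1|13)=+1, (6|13)=-1; sign (−1)^0·+1^3·-1^2 = +1.
(a,b)_29: α=2, u≡20; β=3, v≡8 (mod 29); (20|29)=+1, (8|29)=-1; sign (−1)^0·+1^3·-1^2 = +1.
|Ram(765142, -958334)| = 4, even; anisotropic at {2, 31, 41, 43}.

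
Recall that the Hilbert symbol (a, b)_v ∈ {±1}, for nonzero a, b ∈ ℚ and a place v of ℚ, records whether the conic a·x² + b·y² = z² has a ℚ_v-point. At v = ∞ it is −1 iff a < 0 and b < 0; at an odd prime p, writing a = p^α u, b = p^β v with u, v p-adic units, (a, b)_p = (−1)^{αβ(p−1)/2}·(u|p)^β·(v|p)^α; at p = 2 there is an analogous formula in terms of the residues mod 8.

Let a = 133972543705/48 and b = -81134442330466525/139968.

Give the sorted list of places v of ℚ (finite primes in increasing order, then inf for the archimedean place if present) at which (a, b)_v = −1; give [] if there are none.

[5, 17]

(a, b) ≡ (3315, -3927) mod (ℚ^×)²; places V = {2, 3, 5, 7, 11, 13, 17, ∞}.
(a,b)_13: α=3, u≡6; β=4, v≡4 (mod 13); (6|13)=-1, (4|13)=+1; sign (−1)^0·-1^4·+1^3 = +1.
(a,b)_17: α=1, u≡8; β=1, v≡14 (mod 17); (8|17)=+1, (14|17)=-1; sign (−1)^0·+1^1·-1^1 = -1.
(a,b)_3: α=-1, u≡1; β=-7, v≡2 (mod 3); (1|3)=+1, (2|3)=-1; sign (−1)^1·+1^-7·-1^-1 = +1.
(a,b)_∞: sgn(3315)=+, sgn(-3927)=−, so +1.
(a,b)_2: α=-4, β=-6; u≡3, v≡1 (mod 8); ε(u)ε(v)=1·0, αω(v)=-4·0, βω(u)=-6·1; sum ≡ 0  ⇒  +1.
(a,b)_11: α=4, u≡3; β=7, v≡10 (mod 11); (3|11)=+1, (10|11)=-1; sign (−1)^0·+1^7·-1^4 = +1.
(a,b)_5: α=1, u≡2; β=2, v≡3 (mod 5); (2|5)=-1, (3|5)=-1; sign (−1)^0·-1^2·-1^1 = -1.
(a,b)_7: α=2, u≡4; β=3, v≡5 (mod 7); (4|7)=+1, (5|7)=-1; sign (−1)^0·+1^3·-1^2 = +1.
(3315, -3927 / ℚ) ramifies at {5, 17}: a division algebra.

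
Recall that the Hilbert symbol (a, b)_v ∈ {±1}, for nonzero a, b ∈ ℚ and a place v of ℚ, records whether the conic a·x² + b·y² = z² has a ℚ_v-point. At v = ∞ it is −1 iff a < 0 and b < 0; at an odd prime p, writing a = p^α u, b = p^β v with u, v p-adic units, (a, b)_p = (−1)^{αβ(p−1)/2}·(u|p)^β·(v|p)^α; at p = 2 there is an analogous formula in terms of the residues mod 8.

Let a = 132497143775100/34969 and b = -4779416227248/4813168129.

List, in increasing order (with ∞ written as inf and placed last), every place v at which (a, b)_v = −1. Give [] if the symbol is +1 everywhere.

[]

(a, b) ≡ (31, -3) mod (ℚ^×)²; places V = {2, 3, 5, 7, 11, 13, 17, 19, 29, 31, 53, ∞}.
(a,b)_2: α=2, β=4; u≡7, v≡5 (mod 8); ε(u)ε(v)=1·0, αω(v)=2·1, βω(u)=4·0; sum ≡ 0  ⇒  +1.
(a,b)_19: α=2, u≡12; β=0, v≡17 (mod 19); (12|19)=-1, (17|19)=+1; sign (−1)^0·-1^0·+1^2 = +1.
(a,b)_53: α=0, u≡33; β=-2, v≡18 (mod 53); (33|53)=-1, (18|53)=-1; sign (−1)^0·-1^-2·-1^0 = +1.
(a,b)_11: α=-2, u≡9; β=-2, v≡6 (mod 11); (9|11)=+1, (6|11)=-1; sign (−1)^0·+1^-2·-1^-2 = +1.
(a,b)_5: α=2, u≡1; β=0, v≡3 (mod 5); (1|5)=+1, (3|5)=-1; sign (−1)^0·+1^0·-1^2 = +1.
(a,b)_∞: sgn(31)=+, sgn(-3)=−, so +1.
(a,b)_17: α=-2, u≡12; β=-2, v≡7 (mod 17); (12|17)=-1, (7|17)=-1; sign (−1)^0·-1^-2·-1^-2 = +1.
(a,b)_29: α=0, u≡14; β=2, v≡27 (mod 29); (14|29)=-1, (27|29)=-1; sign (−1)^0·-1^2·-1^0 = +1.
(a,b)_13: α=2, u≡8; β=2, v≡1 (mod 13); (8|13)=-1, (1|13)=+1; sign (−1)^0·-1^2·+1^2 = +1.
(a,b)_3: α=6, u≡1; β=7, v≡2 (mod 3); (1|3)=+1, (2|3)=-1; sign (−1)^0·+1^7·-1^6 = +1.
(a,b)_31: α=3, u≡19; β=2, v≡20 (mod 31); (19|31)=+1, (20|31)=+1; sign (−1)^0·+1^2·+1^3 = +1.
(a,b)_7: α=0, u≡5; β=-2, v≡2 (mod 7); (5|7)=-1, (2|7)=+1; sign (−1)^0·-1^-2·+1^0 = +1.
Every local symbol is +1, so the conic 31·x² + -3·y² = z² has ℚ_v-points for all v and hence a ℚ-point; (a, b / ℚ) ≅ M_2(ℚ).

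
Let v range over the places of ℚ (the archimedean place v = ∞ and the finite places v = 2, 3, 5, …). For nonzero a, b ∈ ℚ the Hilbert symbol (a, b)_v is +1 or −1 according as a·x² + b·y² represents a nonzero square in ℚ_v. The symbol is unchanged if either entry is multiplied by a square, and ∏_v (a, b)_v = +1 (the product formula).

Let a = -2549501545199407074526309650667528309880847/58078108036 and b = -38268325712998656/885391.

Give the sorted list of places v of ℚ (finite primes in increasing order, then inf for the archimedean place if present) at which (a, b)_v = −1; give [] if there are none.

[11, 17, 29, 31, 41, 43, 47, inf]

Mod squares: a ≡ -23853863, b ≡ -41790033879. Check v ∈ {∞, 2, 3, 11, 13, 17, 23, 29, 31, 37, 41, 43, 47}.
v=2: v_2(a)=-2, v_2(b)=8; units ≡ 1, 1 (mod 8); ε·ε+αω+βω = 0·0+-2·0+8·0 ≡ 0  ⇒  (a,b)_2 = +1.
v=29: a=29^3·(≡7), b=29^1·(≡2) mod 29; (7|29)=+1, (2|29)=-1; (−1)^{3·1·14}·(+1)^1·(-1)^3 = -1.
v=47: a=47^3·(≡17), b=47^1·(≡28) mod 47; (17|47)=+1, (28|47)=+1; (−1)^{3·1·23}·(+1)^1·(+1)^3 = -1.
v=43: a=43^3·(≡32), b=43^1·(≡30) mod 43; (32|43)=-1, (30|43)=-1; (−1)^{3·1·21}·(-1)^1·(-1)^3 = -1.
v=31: a=31^-2·(≡15), b=31^-1·(≡18) mod 31; (15|31)=-1, (18|31)=+1; (−1)^{-2·-1·15}·(-1)^-1·(+1)^-2 = -1.
v=13: a=13^-4·(≡11), b=13^-4·(≡10) mod 13; (11|13)=-1, (10|13)=+1; (−1)^{-4·-4·6}·(-1)^-4·(+1)^-4 = +1.
v=11: a=11^3·(≡8), b=11^1·(≡6) mod 11; (8|11)=-1, (6|11)=-1; (−1)^{3·1·5}·(-1)^1·(-1)^3 = -1.
v=∞: -23853863 < 0 and -41790033879 < 0  ⇒  (a,b)_∞ = -1.
v=23: a=23^-2·(≡18), b=23^0·(≡8) mod 23; (18|23)=+1, (8|23)=+1; (−1)^{-2·0·11}·(+1)^0·(+1)^-2 = +1.
v=3: a=3^24·(≡1), b=3^5·(≡1) mod 3; (1|3)=+1, (1|3)=+1; (−1)^{24·5·1}·(+1)^5·(+1)^24 = +1.
v=41: a=41^2·(≡24), b=41^1·(≡27) mod 41; (24|41)=-1, (27|41)=-1; (−1)^{2·1·20}·(-1)^1·(-1)^2 = -1.
v=37: a=37^5·(≡34), b=37^2·(≡28) mod 37; (34|37)=+1, (28|37)=+1; (−1)^{5·2·18}·(+1)^2·(+1)^5 = +1.
v=17: a=17^2·(≡12), b=17^1·(≡7) mod 17; (12|17)=-1, (7|17)=-1; (−1)^{2·1·8}·(-1)^1·(-1)^2 = -1.
Ram(-23853863, -41790033879) = {11, 17, 29, 31, 41, 43, 47, ∞}; no ℚ_11-point on the conic.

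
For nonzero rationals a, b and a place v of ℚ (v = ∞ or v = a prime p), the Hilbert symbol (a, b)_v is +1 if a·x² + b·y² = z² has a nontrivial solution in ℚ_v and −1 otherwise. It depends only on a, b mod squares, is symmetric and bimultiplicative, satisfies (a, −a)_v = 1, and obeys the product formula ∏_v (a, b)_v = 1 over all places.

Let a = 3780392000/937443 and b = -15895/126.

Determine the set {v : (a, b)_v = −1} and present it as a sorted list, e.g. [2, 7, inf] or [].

(a, b) ≡ (19635, -770) mod (ℚ^×)²; places V = {2, 3, 5, 7, 11, 13, 17, 19, 43, ∞}.
(a,b)_7: α=1, u≡5; β=-1, v≡4 (mod 7); (5|7)=-1, (4|7)=+1; sign (−1)^1·-1^-1·+1^1 = +1.
(a,b)_13: α=-2, u≡11; β=0, v≡12 (mod 13); (11|13)=-1, (12|13)=+1; sign (−1)^0·-1^0·+1^-2 = +1.
(a,b)_17: α=1, u≡13; β=2, v≡14 (mod 17); (13|17)=+1, (14|17)=-1; sign (−1)^0·+1^2·-1^1 = -1.
(a,b)_3: α=-1, u≡2; β=-2, v≡1 (mod 3); (2|3)=-1, (1|3)=+1; sign (−1)^0·-1^-2·+1^-1 = +1.
(a,b)_∞: sgn(19635)=+, sgn(-770)=−, so +1.
(a,b)_2: α=6, β=-1; u≡3, v≡7 (mod 8); ε(u)ε(v)=1·1, αω(v)=6·0, βω(u)=-1·1; sum ≡ 0  ⇒  +1.
(a,b)_5: α=3, u≡2; β=1, v≡1 (mod 5); (2|5)=-1, (1|5)=+1; sign (−1)^0·-1^1·+1^3 = -1.
(a,b)_43: α=-2, u≡19; β=0, v≡38 (mod 43); (19|43)=-1, (38|43)=+1; sign (−1)^0·-1^0·+1^-2 = +1.
(a,b)_19: α=2, u≡18; β=0, v≡7 (mod 19); (18|19)=-1, (7|19)=+1; sign (−1)^0·-1^0·+1^2 = +1.
(a,b)_11: α=1, u≡1; β=1, v≡8 (mod 11); (1|11)=+1, (8|11)=-1; sign (−1)^1·+1^1·-1^1 = +1.
Ram(19635, -770) = {5, 17}; no ℚ_5-point on the conic.

[5, 17]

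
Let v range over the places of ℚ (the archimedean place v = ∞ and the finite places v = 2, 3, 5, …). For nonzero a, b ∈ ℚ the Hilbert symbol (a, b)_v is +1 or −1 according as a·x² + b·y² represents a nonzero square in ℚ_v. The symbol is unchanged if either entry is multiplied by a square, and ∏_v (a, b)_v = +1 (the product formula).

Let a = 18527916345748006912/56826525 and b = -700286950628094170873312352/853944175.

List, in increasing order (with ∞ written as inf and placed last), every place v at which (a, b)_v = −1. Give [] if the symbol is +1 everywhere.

[2, 13, 17, 19]

Mod squares: a ≡ 9282, b ≡ -266. Check v ∈ {∞, 2, 3, 5, 7, 11, 13, 17, 19, 23, 47}.
v=47: a=47^-2·(≡35), b=47^-4·(≡36) mod 47; (35|47)=-1, (36|47)=+1; (−1)^{-2·-4·23}·(-1)^-4·(+1)^-2 = +1.
v=7: a=7^-3·(≡6), b=7^-1·(≡2) mod 7; (6|7)=-1, (2|7)=+1; (−1)^{-3·-1·3}·(-1)^-1·(+1)^-3 = +1.
v=2: v_2(a)=11, v_2(b)=5; units ≡ 1, 3 (mod 8); ε·ε+αω+βω = 0·1+11·1+5·0 ≡ 1  ⇒  (a,b)_2 = -1.
v=11: a=11^8·(≡5), b=11^10·(≡3) mod 11; (5|11)=+1, (3|11)=+1; (−1)^{8·10·5}·(+1)^10·(+1)^8 = +1.
v=5: a=5^-2·(≡2), b=5^-2·(≡4) mod 5; (2|5)=-1, (4|5)=+1; (−1)^{-2·-2·2}·(-1)^-2·(+1)^-2 = +1.
v=3: a=3^-1·(≡1), b=3^2·(≡1) mod 3; (1|3)=+1, (1|3)=+1; (−1)^{-1·2·1}·(+1)^2·(+1)^-1 = +1.
v=13: a=13^1·(≡4), b=13^2·(≡7) mod 13; (4|13)=+1, (7|13)=-1; (−1)^{1·2·6}·(+1)^2·(-1)^1 = -1.
v=19: a=19^2·(≡15), b=19^3·(≡4) mod 19; (15|19)=-1, (4|19)=+1; (−1)^{2·3·9}·(-1)^3·(+1)^2 = -1.
v=∞: 9282 > 0 and -266 < 0  ⇒  (a,b)_∞ = +1.
v=17: a=17^1·(≡4), b=17^2·(≡6) mod 17; (4|17)=+1, (6|17)=-1; (−1)^{1·2·8}·(+1)^2·(-1)^1 = -1.
v=23: a=23^2·(≡4), b=23^4·(≡22) mod 23; (4|23)=+1, (22|23)=-1; (−1)^{2·4·11}·(+1)^4·(-1)^2 = +1.
Ram(9282, -266) = {2, 13, 17, 19}; no ℚ_2-point on the conic.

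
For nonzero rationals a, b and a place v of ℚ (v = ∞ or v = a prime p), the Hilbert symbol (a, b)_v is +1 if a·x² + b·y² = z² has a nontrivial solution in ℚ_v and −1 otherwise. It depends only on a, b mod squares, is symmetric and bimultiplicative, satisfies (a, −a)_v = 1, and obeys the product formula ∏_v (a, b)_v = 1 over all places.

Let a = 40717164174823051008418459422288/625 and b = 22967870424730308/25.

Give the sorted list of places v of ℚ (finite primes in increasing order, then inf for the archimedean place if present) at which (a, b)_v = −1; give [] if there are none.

[7, 11, 23, 43]

(a, b) ≡ (5117, 300817) mod (ℚ^×)²; places V = {2, 3, 5, 7, 11, 13, 17, 19, 23, 29, 41, 43, ∞}.
(a,b)_5: α=-4, u≡3; β=-2, v≡3 (mod 5); (3|5)=-1, (3|5)=-1; sign (−1)^0·-1^-2·-1^-4 = +1.
(a,b)_3: α=10, u≡2; β=6, v≡1 (mod 3); (2|3)=-1, (1|3)=+1; sign (−1)^0·-1^6·+1^10 = +1.
(a,b)_29: α=0, u≡6; β=1, v≡23 (mod 29); (6|29)=+1, (23|29)=+1; sign (−1)^0·+1^1·+1^0 = +1.
(a,b)_17: α=3, u≡3; β=2, v≡1 (mod 17); (3|17)=-1, (1|17)=+1; sign (−1)^0·-1^2·+1^3 = +1.
(a,b)_2: α=4, β=2; u≡5, v≡1 (mod 8); ε(u)ε(v)=0·0, αω(v)=4·0, βω(u)=2·1; sum ≡ 0  ⇒  +1.
(a,b)_23: α=2, u≡14; β=1, v≡5 (mod 23); (14|23)=-1, (5|23)=-1; sign (−1)^0·-1^1·-1^2 = -1.
(a,b)_13: α=2, u≡2; β=0, v≡1 (mod 13); (2|13)=-1, (1|13)=+1; sign (−1)^0·-1^0·+1^2 = +1.
(a,b)_43: α=3, u≡32; β=2, v≡8 (mod 43); (32|43)=-1, (8|43)=-1; sign (−1)^0·-1^2·-1^3 = -1.
(a,b)_7: α=5, u≡5; β=2, v≡5 (mod 7); (5|7)=-1, (5|7)=-1; sign (−1)^0·-1^2·-1^5 = -1.
(a,b)_19: α=2, u≡9; β=0, v≡11 (mod 19); (9|19)=+1, (11|19)=+1; sign (−1)^0·+1^0·+1^2 = +1.
(a,b)_∞: sgn(5117)=+, sgn(300817)=+, so +1.
(a,b)_11: α=2, u≡6; β=1, v≡5 (mod 11); (6|11)=-1, (5|11)=+1; sign (−1)^0·-1^1·+1^2 = -1.
(a,b)_41: α=2, u≡18; β=1, v≡40 (mod 41); (18|41)=+1, (40|41)=+1; sign (−1)^0·+1^1·+1^2 = +1.
Ram(5117, 300817) = {7, 11, 23, 43}; no ℚ_7-point on the conic.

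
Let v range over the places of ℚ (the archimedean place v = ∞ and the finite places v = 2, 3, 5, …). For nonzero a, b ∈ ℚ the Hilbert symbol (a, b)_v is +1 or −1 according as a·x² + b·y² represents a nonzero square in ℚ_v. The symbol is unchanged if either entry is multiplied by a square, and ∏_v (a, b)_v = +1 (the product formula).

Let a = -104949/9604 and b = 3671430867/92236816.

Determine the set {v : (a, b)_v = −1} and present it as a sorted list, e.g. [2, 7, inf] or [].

Mod squares: a ≡ -69, b ≡ 3. Check v ∈ {∞, 2, 3, 7, 13, 23}.
v=7: a=7^-4·(≡4), b=7^-8·(≡3) mod 7; (4|7)=+1, (3|7)=-1; (−1)^{-4·-8·3}·(+1)^-8·(-1)^-4 = +1.
v=23: a=23^1·(≡17), b=23^2·(≡12) mod 23; (17|23)=-1, (12|23)=+1; (−1)^{1·2·11}·(-1)^2·(+1)^1 = +1.
v=3: a=3^3·(≡1), b=3^5·(≡1) mod 3; (1|3)=+1, (1|3)=+1; (−1)^{3·5·1}·(+1)^5·(+1)^3 = -1.
v=13: a=13^2·(≡12), b=13^4·(≡9) mod 13; (12|13)=+1, (9|13)=+1; (−1)^{2·4·6}·(+1)^4·(+1)^2 = +1.
v=2: v_2(a)=-2, v_2(b)=-4; units ≡ 3, 3 (mod 8); ε·ε+αω+βω = 1·1+-2·1+-4·1 ≡ 1  ⇒  (a,b)_2 = -1.
v=∞: -69 < 0 and 3 > 0  ⇒  (a,b)_∞ = +1.
(-69, 3 / ℚ) ramifies at {2, 3}: a division algebra.

[2, 3]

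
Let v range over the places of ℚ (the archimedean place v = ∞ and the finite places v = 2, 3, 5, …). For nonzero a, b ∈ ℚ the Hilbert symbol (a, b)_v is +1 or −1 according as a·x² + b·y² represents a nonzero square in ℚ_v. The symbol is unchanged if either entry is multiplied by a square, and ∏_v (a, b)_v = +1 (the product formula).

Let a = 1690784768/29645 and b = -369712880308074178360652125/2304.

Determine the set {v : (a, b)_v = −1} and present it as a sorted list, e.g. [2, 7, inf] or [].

[7, 47]

(a, b) ≡ (4465, -1343965) mod (ℚ^×)²; places V = {2, 3, 5, 7, 11, 19, 41, 43, 47, ∞}.
(a,b)_∞: sgn(4465)=+, sgn(-1343965)=−, so +1.
(a,b)_3: α=0, u≡1; β=-2, v≡2 (mod 3); (1|3)=+1, (2|3)=-1; sign (−1)^0·+1^-2·-1^0 = +1.
(a,b)_41: α=0, u≡18; β=2, v≡11 (mod 41); (18|41)=+1, (11|41)=-1; sign (−1)^0·+1^2·-1^0 = +1.
(a,b)_11: α=-2, u≡8; β=0, v≡4 (mod 11); (8|11)=-1, (4|11)=+1; sign (−1)^0·-1^0·+1^-2 = +1.
(a,b)_5: α=-1, u≡2; β=3, v≡2 (mod 5); (2|5)=-1, (2|5)=-1; sign (−1)^0·-1^3·-1^-1 = +1.
(a,b)_2: α=10, β=-8; u≡1, v≡3 (mod 8); ε(u)ε(v)=0·1, αω(v)=10·1, βω(u)=-8·0; sum ≡ 0  ⇒  +1.
(a,b)_19: α=1, u≡5; β=3, v≡8 (mod 19); (5|19)=+1, (8|19)=-1; sign (−1)^1·+1^3·-1^1 = +1.
(a,b)_47: α=1, u≡34; β=3, v≡25 (mod 47); (34|47)=+1, (25|47)=+1; sign (−1)^1·+1^3·+1^1 = -1.
(a,b)_43: α=2, u≡14; β=5, v≡13 (mod 43); (14|43)=+1, (13|43)=+1; sign (−1)^0·+1^5·+1^2 = +1.
(a,b)_7: α=-2, u≡5; β=5, v≡1 (mod 7); (5|7)=-1, (1|7)=+1; sign (−1)^0·-1^5·+1^-2 = -1.
(4465, -1343965 / ℚ) ramifies at {7, 47}: a division algebra.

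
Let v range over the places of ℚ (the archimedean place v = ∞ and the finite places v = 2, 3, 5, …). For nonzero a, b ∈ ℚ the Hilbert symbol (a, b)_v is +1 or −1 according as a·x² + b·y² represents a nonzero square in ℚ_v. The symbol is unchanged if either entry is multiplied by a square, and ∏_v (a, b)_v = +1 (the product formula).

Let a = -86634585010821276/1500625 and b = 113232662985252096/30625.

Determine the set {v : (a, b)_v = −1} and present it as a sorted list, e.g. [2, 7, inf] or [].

Mod squares: a ≡ -10879, b ≡ 6149. Check v ∈ {∞, 2, 3, 5, 7, 11, 13, 23, 43}.
v=13: a=13^4·(≡8), b=13^5·(≡11) mod 13; (8|13)=-1, (11|13)=-1; (−1)^{4·5·6}·(-1)^5·(-1)^4 = -1.
v=∞: -10879 < 0 and 6149 > 0  ⇒  (a,b)_∞ = +1.
v=2: v_2(a)=2, v_2(b)=8; units ≡ 1, 5 (mod 8); ε·ε+αω+βω = 0·0+2·1+8·0 ≡ 0  ⇒  (a,b)_2 = +1.
v=23: a=23^3·(≡17), b=23^4·(≡2) mod 23; (17|23)=-1, (2|23)=+1; (−1)^{3·4·11}·(-1)^4·(+1)^3 = +1.
v=11: a=11^5·(≡3), b=11^1·(≡5) mod 11; (3|11)=+1, (5|11)=+1; (−1)^{5·1·5}·(+1)^1·(+1)^5 = -1.
v=5: a=5^-4·(≡4), b=5^-4·(≡4) mod 5; (4|5)=+1, (4|5)=+1; (−1)^{-4·-4·2}·(+1)^-4·(+1)^-4 = +1.
v=7: a=7^-4·(≡6), b=7^-2·(≡3) mod 7; (6|7)=-1, (3|7)=-1; (−1)^{-4·-2·3}·(-1)^-2·(-1)^-4 = +1.
v=3: a=3^2·(≡2), b=3^2·(≡2) mod 3; (2|3)=-1, (2|3)=-1; (−1)^{2·2·1}·(-1)^2·(-1)^2 = +1.
v=43: a=43^1·(≡20), b=43^1·(≡25) mod 43; (20|43)=-1, (25|43)=+1; (−1)^{1·1·21}·(-1)^1·(+1)^1 = +1.
Ram(-10879, 6149) = {11, 13}; no ℚ_11-point on the conic.

[11, 13]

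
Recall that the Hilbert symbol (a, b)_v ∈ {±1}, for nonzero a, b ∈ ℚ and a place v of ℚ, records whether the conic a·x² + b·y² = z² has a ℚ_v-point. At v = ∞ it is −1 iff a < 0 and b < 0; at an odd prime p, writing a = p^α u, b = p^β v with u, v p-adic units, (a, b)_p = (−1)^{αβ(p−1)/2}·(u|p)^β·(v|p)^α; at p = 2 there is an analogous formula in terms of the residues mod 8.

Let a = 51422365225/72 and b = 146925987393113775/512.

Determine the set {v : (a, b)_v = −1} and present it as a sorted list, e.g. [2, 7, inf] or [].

[11, 19]

Mod squares: a ≡ 2, b ≡ 12958. Check v ∈ {∞, 2, 3, 5, 7, 11, 19, 31}.
v=5: a=5^2·(≡2), b=5^2·(≡3) mod 5; (2|5)=-1, (3|5)=-1; (−1)^{2·2·2}·(-1)^2·(-1)^2 = +1.
v=7: a=7^2·(≡4), b=7^4·(≡1) mod 7; (4|7)=+1, (1|7)=+1; (−1)^{2·4·3}·(+1)^4·(+1)^2 = +1.
v=19: a=19^2·(≡12), b=19^3·(≡17) mod 19; (12|19)=-1, (17|19)=+1; (−1)^{2·3·9}·(-1)^3·(+1)^2 = -1.
v=3: a=3^-2·(≡2), b=3^2·(≡1) mod 3; (2|3)=-1, (1|3)=+1; (−1)^{-2·2·1}·(-1)^2·(+1)^-2 = +1.
v=2: v_2(a)=-3, v_2(b)=-9; units ≡ 1, 7 (mod 8); ε·ε+αω+βω = 0·1+-3·0+-9·0 ≡ 0  ⇒  (a,b)_2 = +1.
v=31: a=31^2·(≡28), b=31^3·(≡12) mod 31; (28|31)=+1, (12|31)=-1; (−1)^{2·3·15}·(+1)^3·(-1)^2 = +1.
v=11: a=11^2·(≡2), b=11^3·(≡1) mod 11; (2|11)=-1, (1|11)=+1; (−1)^{2·3·5}·(-1)^3·(+1)^2 = -1.
v=∞: 2 > 0 and 12958 > 0  ⇒  (a,b)_∞ = +1.
(2, 12958 / ℚ) ramifies at {11, 19}: a division algebra.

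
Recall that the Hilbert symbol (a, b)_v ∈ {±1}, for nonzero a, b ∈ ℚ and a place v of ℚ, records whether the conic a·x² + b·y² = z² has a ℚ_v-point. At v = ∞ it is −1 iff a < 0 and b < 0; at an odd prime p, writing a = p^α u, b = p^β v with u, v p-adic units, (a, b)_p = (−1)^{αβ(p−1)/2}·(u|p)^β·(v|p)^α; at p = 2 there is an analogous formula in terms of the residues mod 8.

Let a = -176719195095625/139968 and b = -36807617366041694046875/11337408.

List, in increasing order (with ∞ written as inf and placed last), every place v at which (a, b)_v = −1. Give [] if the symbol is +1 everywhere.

(a, b) ≡ (-46371, -33) mod (ℚ^×)²; places V = {2, 3, 5, 7, 11, 13, 29, 41, 47, ∞}.
(a,b)_5: α=4, u≡4; β=6, v≡2 (mod 5); (4|5)=+1, (2|5)=-1; sign (−1)^0·+1^6·-1^4 = +1.
(a,b)_29: α=1, u≡1; β=2, v≡28 (mod 29); (1|29)=+1, (28|29)=+1; sign (−1)^0·+1^2·+1^1 = +1.
(a,b)_13: α=3, u≡6; β=4, v≡6 (mod 13); (6|13)=-1, (6|13)=-1; sign (−1)^0·-1^4·-1^3 = -1.
(a,b)_∞: sgn(-46371)=−, sgn(-33)=−, so -1.
(a,b)_7: α=2, u≡2; β=4, v≡1 (mod 7); (2|7)=+1, (1|7)=+1; sign (−1)^0·+1^4·+1^2 = +1.
(a,b)_41: α=1, u≡12; β=2, v≡32 (mod 41); (12|41)=-1, (32|41)=+1; sign (−1)^0·-1^2·+1^1 = +1.
(a,b)_47: α=2, u≡2; β=2, v≡16 (mod 47); (2|47)=+1, (16|47)=+1; sign (−1)^0·+1^2·+1^2 = +1.
(a,b)_3: α=-7, u≡2; β=-11, v≡1 (mod 3); (2|3)=-1, (1|3)=+1; sign (−1)^1·-1^-11·+1^-7 = +1.
(a,b)_2: α=-6, β=-6; u≡5, v≡7 (mod 8); ε(u)ε(v)=0·1, αω(v)=-6·0, βω(u)=-6·1; sum ≡ 0  ⇒  +1.
(a,b)_11: α=0, u≡4; β=1, v≡8 (mod 11); (4|11)=+1, (8|11)=-1; sign (−1)^0·+1^1·-1^0 = +1.
(-46371, -33 / ℚ) ramifies at {13, ∞}: a division algebra.

[13, inf]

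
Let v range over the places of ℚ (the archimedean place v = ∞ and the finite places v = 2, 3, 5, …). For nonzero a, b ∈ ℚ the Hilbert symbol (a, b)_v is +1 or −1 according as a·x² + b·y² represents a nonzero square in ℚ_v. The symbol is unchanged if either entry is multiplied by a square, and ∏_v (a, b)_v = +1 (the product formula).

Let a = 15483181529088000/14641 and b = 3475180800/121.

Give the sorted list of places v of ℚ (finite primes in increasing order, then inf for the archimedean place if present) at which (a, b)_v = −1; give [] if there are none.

[3, 5, 7, 13]

(a, b) ≡ (195, 357) mod (ℚ^×)²; places V = {2, 3, 5, 7, 11, 13, 17, ∞}.
(a,b)_7: α=2, u≡3; β=1, v≡4 (mod 7); (3|7)=-1, (4|7)=+1; sign (−1)^0·-1^1·+1^2 = -1.
(a,b)_17: α=2, u≡2; β=1, v≡9 (mod 17); (2|17)=+1, (9|17)=+1; sign (−1)^0·+1^1·+1^2 = +1.
(a,b)_13: α=3, u≡7; β=2, v≡2 (mod 13); (7|13)=-1, (2|13)=-1; sign (−1)^0·-1^2·-1^3 = -1.
(a,b)_11: α=-4, u≡2; β=-2, v≡3 (mod 11); (2|11)=-1, (3|11)=+1; sign (−1)^0·-1^-2·+1^-4 = +1.
(a,b)_5: α=3, u≡4; β=2, v≡2 (mod 5); (4|5)=+1, (2|5)=-1; sign (−1)^0·+1^2·-1^3 = -1.
(a,b)_∞: sgn(195)=+, sgn(357)=+, so +1.
(a,b)_3: α=5, u≡2; β=3, v≡2 (mod 3); (2|3)=-1, (2|3)=-1; sign (−1)^1·-1^3·-1^5 = -1.
(a,b)_2: α=14, β=8; u≡3, v≡5 (mod 8); ε(u)ε(v)=1·0, αω(v)=14·1, βω(u)=8·1; sum ≡ 0  ⇒  +1.
Ram(195, 357) = {3, 5, 7, 13}; no ℚ_3-point on the conic.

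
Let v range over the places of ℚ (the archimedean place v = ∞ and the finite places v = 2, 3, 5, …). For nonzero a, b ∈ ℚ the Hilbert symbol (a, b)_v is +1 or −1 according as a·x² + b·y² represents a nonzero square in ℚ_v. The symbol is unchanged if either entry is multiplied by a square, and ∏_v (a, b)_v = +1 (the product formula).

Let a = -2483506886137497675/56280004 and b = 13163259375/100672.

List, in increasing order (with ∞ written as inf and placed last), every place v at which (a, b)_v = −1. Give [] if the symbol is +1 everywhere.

[5, 7, 13, 17, 19, 23]

Mod squares: a ≡ -323, b ≡ 3380195. Check v ∈ {∞, 2, 3, 5, 7, 11, 13, 17, 19, 23, 31}.
v=31: a=31^-2·(≡9), b=31^0·(≡21) mod 31; (9|31)=+1, (21|31)=-1; (−1)^{-2·0·15}·(+1)^0·(-1)^-2 = +1.
v=19: a=19^3·(≡2), b=19^1·(≡14) mod 19; (2|19)=-1, (14|19)=-1; (−1)^{3·1·9}·(-1)^1·(-1)^3 = -1.
v=3: a=3^4·(≡1), b=3^4·(≡2) mod 3; (1|3)=+1, (2|3)=-1; (−1)^{4·4·1}·(+1)^4·(-1)^4 = +1.
v=13: a=13^2·(≡7), b=13^-1·(≡5) mod 13; (7|13)=-1, (5|13)=-1; (−1)^{2·-1·6}·(-1)^-1·(-1)^2 = -1.
v=7: a=7^6·(≡6), b=7^1·(≡2) mod 7; (6|7)=-1, (2|7)=+1; (−1)^{6·1·3}·(-1)^1·(+1)^6 = -1.
v=∞: -323 < 0 and 3380195 > 0  ⇒  (a,b)_∞ = +1.
v=11: a=11^-4·(≡8), b=11^-2·(≡5) mod 11; (8|11)=-1, (5|11)=+1; (−1)^{-4·-2·5}·(-1)^-2·(+1)^-4 = +1.
v=5: a=5^2·(≡2), b=5^5·(≡4) mod 5; (2|5)=-1, (4|5)=+1; (−1)^{2·5·2}·(-1)^5·(+1)^2 = -1.
v=2: v_2(a)=-2, v_2(b)=-6; units ≡ 5, 3 (mod 8); ε·ε+αω+βω = 0·1+-2·1+-6·1 ≡ 0  ⇒  (a,b)_2 = +1.
v=23: a=23^2·(≡14), b=23^1·(≡1) mod 23; (14|23)=-1, (1|23)=+1; (−1)^{2·1·11}·(-1)^1·(+1)^2 = -1.
v=17: a=17^1·(≡2), b=17^1·(≡6) mod 17; (2|17)=+1, (6|17)=-1; (−1)^{1·1·8}·(+1)^1·(-1)^1 = -1.
(-323, 3380195 / ℚ) ramifies at {5, 7, 13, 17, 19, 23}: a division algebra.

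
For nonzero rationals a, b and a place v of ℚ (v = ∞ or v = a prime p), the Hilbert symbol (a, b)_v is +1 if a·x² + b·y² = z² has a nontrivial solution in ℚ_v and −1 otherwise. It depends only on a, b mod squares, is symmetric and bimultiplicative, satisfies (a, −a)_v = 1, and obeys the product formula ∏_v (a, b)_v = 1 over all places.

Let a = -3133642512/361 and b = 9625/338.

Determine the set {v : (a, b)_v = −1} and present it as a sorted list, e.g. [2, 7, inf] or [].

Mod squares: a ≡ -273, b ≡ 770. Check v ∈ {∞, 2, 3, 5, 7, 11, 13, 19}.
v=5: a=5^0·(≡3), b=5^3·(≡4) mod 5; (3|5)=-1, (4|5)=+1; (−1)^{0·3·2}·(-1)^3·(+1)^0 = -1.
v=19: a=19^-2·(≡14), b=19^0·(≡2) mod 19; (14|19)=-1, (2|19)=-1; (−1)^{-2·0·9}·(-1)^0·(-1)^-2 = +1.
v=11: a=11^4·(≡8), b=11^1·(≡9) mod 11; (8|11)=-1, (9|11)=+1; (−1)^{4·1·5}·(-1)^1·(+1)^4 = -1.
v=3: a=3^1·(≡2), b=3^0·(≡2) mod 3; (2|3)=-1, (2|3)=-1; (−1)^{1·0·1}·(-1)^0·(-1)^1 = -1.
v=7: a=7^3·(≡6), b=7^1·(≡5) mod 7; (6|7)=-1, (5|7)=-1; (−1)^{3·1·3}·(-1)^1·(-1)^3 = -1.
v=∞: -273 < 0 and 770 > 0  ⇒  (a,b)_∞ = +1.
v=2: v_2(a)=4, v_2(b)=-1; units ≡ 7, 1 (mod 8); ε·ε+αω+βω = 1·0+4·0+-1·0 ≡ 0  ⇒  (a,b)_2 = +1.
v=13: a=13^1·(≡6), b=13^-2·(≡9) mod 13; (6|13)=-1, (9|13)=+1; (−1)^{1·-2·6}·(-1)^-2·(+1)^1 = +1.
Ram(-273, 770) = {3, 5, 7, 11}; no ℚ_3-point on the conic.

[3, 5, 7, 11]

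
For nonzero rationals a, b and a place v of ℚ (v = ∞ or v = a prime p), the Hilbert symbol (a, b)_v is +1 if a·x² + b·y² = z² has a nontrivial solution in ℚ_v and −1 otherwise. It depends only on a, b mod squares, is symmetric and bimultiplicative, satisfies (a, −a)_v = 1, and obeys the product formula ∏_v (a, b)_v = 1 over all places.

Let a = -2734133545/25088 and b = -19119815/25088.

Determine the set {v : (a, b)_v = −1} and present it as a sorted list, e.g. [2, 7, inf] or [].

[5, 13, 17, inf]

(a, b) ≡ (-2210, -1870) mod (ℚ^×)²; places V = {2, 5, 7, 11, 13, 17, ∞}.
(a,b)_7: α=-2, u≡4; β=-2, v≡6 (mod 7); (4|7)=+1, (6|7)=-1; sign (−1)^0·+1^-2·-1^-2 = +1.
(a,b)_5: α=1, u≡2; β=1, v≡4 (mod 5); (2|5)=-1, (4|5)=+1; sign (−1)^0·-1^1·+1^1 = -1.
(a,b)_∞: sgn(-2210)=−, sgn(-1870)=−, so -1.
(a,b)_13: α=3, u≡4; β=2, v≡11 (mod 13); (4|13)=+1, (11|13)=-1; sign (−1)^0·+1^2·-1^3 = -1.
(a,b)_2: α=-9, β=-9; u≡7, v≡1 (mod 8); ε(u)ε(v)=1·0, αω(v)=-9·0, βω(u)=-9·0; sum ≡ 0  ⇒  +1.
(a,b)_11: α=4, u≡3; β=3, v≡7 (mod 11); (3|11)=+1, (7|11)=-1; sign (−1)^0·+1^3·-1^4 = +1.
(a,b)_17: α=1, u≡3; β=1, v≡15 (mod 17); (3|17)=-1, (15|17)=+1; sign (−1)^0·-1^1·+1^1 = -1.
|Ram(-2210, -1870)| = 4, even; anisotropic at {5, 13, 17, ∞}.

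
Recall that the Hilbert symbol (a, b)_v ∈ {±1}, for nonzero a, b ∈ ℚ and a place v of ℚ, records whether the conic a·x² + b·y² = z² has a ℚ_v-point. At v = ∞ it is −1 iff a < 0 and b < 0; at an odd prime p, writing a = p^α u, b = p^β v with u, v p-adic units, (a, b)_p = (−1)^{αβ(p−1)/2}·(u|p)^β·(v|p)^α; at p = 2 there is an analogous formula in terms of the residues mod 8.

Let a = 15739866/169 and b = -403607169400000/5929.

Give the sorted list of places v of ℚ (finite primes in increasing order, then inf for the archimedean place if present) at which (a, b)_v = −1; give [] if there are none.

(a, b) ≡ (3306, -115) mod (ℚ^×)²; places V = {2, 3, 5, 7, 11, 13, 17, 19, 23, 29, ∞}.
(a,b)_23: α=2, u≡22; β=1, v≡16 (mod 23); (22|23)=-1, (16|23)=+1; sign (−1)^0·-1^1·+1^2 = -1.
(a,b)_∞: sgn(3306)=+, sgn(-115)=−, so +1.
(a,b)_3: α=3, u≡1; β=0, v≡2 (mod 3); (1|3)=+1, (2|3)=-1; sign (−1)^0·+1^0·-1^3 = -1.
(a,b)_7: α=0, u≡2; β=-2, v≡4 (mod 7); (2|7)=+1, (4|7)=+1; sign (−1)^0·+1^-2·+1^0 = +1.
(a,b)_5: α=0, u≡4; β=5, v≡3 (mod 5); (4|5)=+1, (3|5)=-1; sign (−1)^0·+1^5·-1^0 = +1.
(a,b)_29: α=1, u≡2; β=2, v≡20 (mod 29); (2|29)=-1, (20|29)=+1; sign (−1)^0·-1^2·+1^1 = +1.
(a,b)_11: α=0, u≡8; β=-2, v≡10 (mod 11); (8|11)=-1, (10|11)=-1; sign (−1)^0·-1^-2·-1^0 = +1.
(a,b)_13: α=-2, u≡12; β=0, v≡6 (mod 13); (12|13)=+1, (6|13)=-1; sign (−1)^0·+1^0·-1^-2 = +1.
(a,b)_17: α=0, u≡9; β=2, v≡15 (mod 17); (9|17)=+1, (15|17)=+1; sign (−1)^0·+1^2·+1^0 = +1.
(a,b)_2: α=1, β=6; u≡5, v≡5 (mod 8); ε(u)ε(v)=0·0, αω(v)=1·1, βω(u)=6·1; sum ≡ 1  ⇒  -1.
(a,b)_19: α=1, u≡12; β=2, v≡14 (mod 19); (12|19)=-1, (14|19)=-1; sign (−1)^0·-1^2·-1^1 = -1.
|Ram(3306, -115)| = 4, even; anisotropic at {2, 3, 19, 23}.

[2, 3, 19, 23]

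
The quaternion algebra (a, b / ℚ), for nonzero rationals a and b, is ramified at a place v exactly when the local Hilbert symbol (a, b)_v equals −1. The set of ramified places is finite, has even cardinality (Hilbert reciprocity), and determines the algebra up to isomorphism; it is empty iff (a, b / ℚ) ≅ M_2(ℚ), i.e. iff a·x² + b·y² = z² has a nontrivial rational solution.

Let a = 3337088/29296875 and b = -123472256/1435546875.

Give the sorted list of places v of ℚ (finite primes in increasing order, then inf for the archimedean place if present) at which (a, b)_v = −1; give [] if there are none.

[2, 31]

(a, b) ≡ (186, -6882) mod (ℚ^×)²; places V = {2, 3, 5, 7, 29, 31, 37, ∞}.
(a,b)_2: α=7, β=7; u≡5, v≡7 (mod 8); ε(u)ε(v)=0·1, αω(v)=7·0, βω(u)=7·1; sum ≡ 1  ⇒  -1.
(a,b)_3: α=-1, u≡2; β=-1, v≡1 (mod 3); (2|3)=-1, (1|3)=+1; sign (−1)^1·-1^-1·+1^-1 = +1.
(a,b)_29: α=2, u≡12; β=2, v≡1 (mod 29); (12|29)=-1, (1|29)=+1; sign (−1)^0·-1^2·+1^2 = +1.
(a,b)_∞: sgn(186)=+, sgn(-6882)=−, so +1.
(a,b)_37: α=0, u≡36; β=1, v≡34 (mod 37); (36|37)=+1, (34|37)=+1; sign (−1)^0·+1^1·+1^0 = +1.
(a,b)_5: α=-10, u≡1; β=-10, v≡2 (mod 5); (1|5)=+1, (2|5)=-1; sign (−1)^0·+1^-10·-1^-10 = +1.
(a,b)_31: α=1, u≡30; β=1, v≡21 (mod 31); (30|31)=-1, (21|31)=-1; sign (−1)^1·-1^1·-1^1 = -1.
(a,b)_7: α=0, u≡1; β=-2, v≡5 (mod 7); (1|7)=+1, (5|7)=-1; sign (−1)^0·+1^-2·-1^0 = +1.
|Ram(186, -6882)| = 2, even; anisotropic at {2, 31}.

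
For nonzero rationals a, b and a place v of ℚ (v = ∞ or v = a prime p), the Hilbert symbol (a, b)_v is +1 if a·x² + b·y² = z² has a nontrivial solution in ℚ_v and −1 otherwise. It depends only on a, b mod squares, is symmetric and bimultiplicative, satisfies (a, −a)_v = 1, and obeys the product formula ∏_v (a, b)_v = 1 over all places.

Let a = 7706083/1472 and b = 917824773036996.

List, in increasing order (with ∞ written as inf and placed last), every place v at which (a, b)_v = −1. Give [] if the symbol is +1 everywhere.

(a, b) ≡ (4301, 124729) mod (ℚ^×)²; places V = {2, 3, 7, 11, 17, 23, 29, ∞}.
(a,b)_2: α=-6, β=2; u≡5, v≡1 (mod 8); ε(u)ε(v)=0·0, αω(v)=-6·0, βω(u)=2·1; sum ≡ 0  ⇒  +1.
(a,b)_23: α=-1, u≡18; β=1, v≡2 (mod 23); (18|23)=+1, (2|23)=+1; sign (−1)^1·+1^1·+1^-1 = -1.
(a,b)_3: α=0, u≡2; β=2, v≡1 (mod 3); (2|3)=-1, (1|3)=+1; sign (−1)^0·-1^2·+1^0 = +1.
(a,b)_17: α=1, u≡13; β=3, v≡5 (mod 17); (13|17)=+1, (5|17)=-1; sign (−1)^0·+1^3·-1^1 = -1.
(a,b)_11: α=1, u≡2; β=1, v≡1 (mod 11); (2|11)=-1, (1|11)=+1; sign (−1)^1·-1^1·+1^1 = +1.
(a,b)_∞: sgn(4301)=+, sgn(124729)=+, so +1.
(a,b)_29: α=2, u≡25; β=5, v≡24 (mod 29); (25|29)=+1, (24|29)=+1; sign (−1)^0·+1^5·+1^2 = +1.
(a,b)_7: α=2, u≡6; β=0, v≡6 (mod 7); (6|7)=-1, (6|7)=-1; sign (−1)^0·-1^0·-1^2 = +1.
(4301, 124729 / ℚ) ramifies at {17, 23}: a division algebra.

[17, 23]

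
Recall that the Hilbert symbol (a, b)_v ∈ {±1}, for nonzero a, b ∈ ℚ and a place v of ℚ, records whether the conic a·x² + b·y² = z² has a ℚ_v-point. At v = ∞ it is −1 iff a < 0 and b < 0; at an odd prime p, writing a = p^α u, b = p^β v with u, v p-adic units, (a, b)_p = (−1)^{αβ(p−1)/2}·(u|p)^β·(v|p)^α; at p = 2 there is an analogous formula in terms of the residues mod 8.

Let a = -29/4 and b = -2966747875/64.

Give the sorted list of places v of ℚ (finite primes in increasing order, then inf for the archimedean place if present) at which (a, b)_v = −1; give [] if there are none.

[37, inf]

(a, b) ≡ (-29, -2421835) mod (ℚ^×)²; places V = {2, 5, 7, 13, 19, 29, 37, 53, ∞}.
(a,b)_5: α=0, u≡4; β=3, v≡3 (mod 5); (4|5)=+1, (3|5)=-1; sign (−1)^0·+1^3·-1^0 = +1.
(a,b)_19: α=0, u≡7; β=1, v≡5 (mod 19); (7|19)=+1, (5|19)=+1; sign (−1)^0·+1^1·+1^0 = +1.
(a,b)_7: α=0, u≡5; β=2, v≡2 (mod 7); (5|7)=-1, (2|7)=+1; sign (−1)^0·-1^2·+1^0 = +1.
(a,b)_2: α=-2, β=-6; u≡3, v≡5 (mod 8); ε(u)ε(v)=1·0, αω(v)=-2·1, βω(u)=-6·1; sum ≡ 0  ⇒  +1.
(a,b)_13: α=0, u≡9; β=1, v≡2 (mod 13); (9|13)=+1, (2|13)=-1; sign (−1)^0·+1^1·-1^0 = +1.
(a,b)_37: α=0, u≡2; β=1, v≡23 (mod 37); (2|37)=-1, (23|37)=-1; sign (−1)^0·-1^1·-1^0 = -1.
(a,b)_29: α=1, u≡7; β=0, v≡20 (mod 29); (7|29)=+1, (20|29)=+1; sign (−1)^0·+1^0·+1^1 = +1.
(a,b)_53: α=0, u≡6; β=1, v≡24 (mod 53); (6|53)=+1, (24|53)=+1; sign (−1)^0·+1^1·+1^0 = +1.
(a,b)_∞: sgn(-29)=−, sgn(-2421835)=−, so -1.
(-29, -2421835 / ℚ) ramifies at {37, ∞}: a division algebra.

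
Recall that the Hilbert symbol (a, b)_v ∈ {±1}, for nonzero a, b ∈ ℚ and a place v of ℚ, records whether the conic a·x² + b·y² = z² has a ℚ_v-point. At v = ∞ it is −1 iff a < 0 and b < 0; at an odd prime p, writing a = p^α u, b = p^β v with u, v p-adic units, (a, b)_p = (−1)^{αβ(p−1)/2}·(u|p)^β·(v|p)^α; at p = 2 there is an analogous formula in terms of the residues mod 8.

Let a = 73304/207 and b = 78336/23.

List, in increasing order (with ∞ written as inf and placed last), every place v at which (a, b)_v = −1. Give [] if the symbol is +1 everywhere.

[2, 17]

Mod squares: a ≡ 8602, b ≡ 782. Check v ∈ {∞, 2, 3, 7, 11, 17, 23}.
v=7: a=7^2·(≡3), b=7^0·(≡3) mod 7; (3|7)=-1, (3|7)=-1; (−1)^{2·0·3}·(-1)^0·(-1)^2 = +1.
v=2: v_2(a)=3, v_2(b)=9; units ≡ 5, 7 (mod 8); ε·ε+αω+βω = 0·1+3·0+9·1 ≡ 1  ⇒  (a,b)_2 = -1.
v=3: a=3^-2·(≡1), b=3^2·(≡2) mod 3; (1|3)=+1, (2|3)=-1; (−1)^{-2·2·1}·(+1)^2·(-1)^-2 = +1.
v=∞: 8602 > 0 and 782 > 0  ⇒  (a,b)_∞ = +1.
v=17: a=17^1·(≡15), b=17^1·(≡3) mod 17; (15|17)=+1, (3|17)=-1; (−1)^{1·1·8}·(+1)^1·(-1)^1 = -1.
v=11: a=11^1·(≡1), b=11^0·(≡5) mod 11; (1|11)=+1, (5|11)=+1; (−1)^{1·0·5}·(+1)^0·(+1)^1 = +1.
v=23: a=23^-1·(≡8), b=23^-1·(≡21) mod 23; (8|23)=+1, (21|23)=-1; (−1)^{-1·-1·11}·(+1)^-1·(-1)^-1 = +1.
(8602, 782 / ℚ) ramifies at {2, 17}: a division algebra.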